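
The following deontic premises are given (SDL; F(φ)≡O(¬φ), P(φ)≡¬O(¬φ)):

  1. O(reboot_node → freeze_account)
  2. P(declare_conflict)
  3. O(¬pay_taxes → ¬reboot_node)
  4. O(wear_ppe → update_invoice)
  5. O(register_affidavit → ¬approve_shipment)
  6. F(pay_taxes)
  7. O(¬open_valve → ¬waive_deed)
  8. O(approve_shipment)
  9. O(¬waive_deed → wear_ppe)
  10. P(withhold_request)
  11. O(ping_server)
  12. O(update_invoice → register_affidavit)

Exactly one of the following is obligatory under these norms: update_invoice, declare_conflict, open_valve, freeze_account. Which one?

Premise 8 states O(approve_shipment) outright.
The contrapositive of premise 5 (O(register_affidavit → ¬approve_shipment)) is O(approve_shipment → ¬register_affidavit), and O(approve_shipment) is already established, so O(¬register_affidavit).
The contrapositive of premise 12 (O(update_invoice → register_affidavit)) is O(¬register_affidavit → ¬update_invoice), and O(¬register_affidavit) is already established, so O(¬update_invoice).
Premise 4 is O(wear_ppe → update_invoice); contrapositively O(¬update_invoice → ¬wear_ppe). Since O(¬update_invoice) holds, K gives O(¬wear_ppe).
The contrapositive of premise 9 (O(¬waive_deed → wear_ppe)) is O(¬wear_ppe → waive_deed), and O(¬wear_ppe) is already established, so O(waive_deed).
Premise 7, O(¬open_valve → ¬waive_deed), contraposes to O(waive_deed → open_valve); with O(waive_deed) we get O(open_valve).
So O(open_valve) holds — open_valve is obligatory. None of the other listed options is made obligatory by any chain of premises.

open_valve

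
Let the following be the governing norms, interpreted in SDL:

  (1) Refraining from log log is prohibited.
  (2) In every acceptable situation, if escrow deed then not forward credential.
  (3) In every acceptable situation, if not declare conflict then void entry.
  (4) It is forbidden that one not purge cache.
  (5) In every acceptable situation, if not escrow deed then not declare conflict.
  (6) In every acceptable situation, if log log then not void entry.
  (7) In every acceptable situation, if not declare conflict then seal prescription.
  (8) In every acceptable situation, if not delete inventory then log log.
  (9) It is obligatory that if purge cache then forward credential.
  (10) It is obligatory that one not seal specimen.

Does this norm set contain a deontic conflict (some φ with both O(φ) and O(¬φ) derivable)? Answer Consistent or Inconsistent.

Inconsistent

Premise 1, F(¬log_log), is equivalent to O(log_log).
With premise 6, O(log_log → ¬void_entry), the K-axiom yields O(¬void_entry).
Premise 3, O(¬declare_conflict → void_entry), contraposes to O(¬void_entry → declare_conflict); with O(¬void_entry) we get O(declare_conflict).
The contrapositive of premise 5 (O(¬escrow_deed → ¬declare_conflict)) is O(declare_conflict → escrow_deed), and O(declare_conflict) is already established, so O(escrow_deed).
From O(escrow_deed) and premise 2, O(escrow_deed → ¬forward_credential), we obtain O(¬forward_credential).
Premise 9, O(purge_cache → forward_credential), contraposes to O(¬forward_credential → ¬purge_cache); with O(¬forward_credential) we get O(¬purge_cache).
Yet premise 4 is F(¬purge_cache), i.e. O(purge_cache).
We now have both O(¬purge_cache) and O(purge_cache) — purge_cache is simultaneously obligatory and forbidden, violating the D-axiom.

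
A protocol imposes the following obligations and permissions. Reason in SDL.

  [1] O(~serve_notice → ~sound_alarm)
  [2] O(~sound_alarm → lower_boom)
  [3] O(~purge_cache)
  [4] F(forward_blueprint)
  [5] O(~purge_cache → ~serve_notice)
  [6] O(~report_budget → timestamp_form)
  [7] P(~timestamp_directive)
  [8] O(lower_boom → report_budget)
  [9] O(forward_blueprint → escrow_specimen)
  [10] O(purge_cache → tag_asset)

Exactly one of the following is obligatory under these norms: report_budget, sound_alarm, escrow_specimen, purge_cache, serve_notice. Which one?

From premise 3 we have O(~purge_cache).
Applying K to premise 5 (O(~purge_cache → ~serve_notice)) and O(~purge_cache) yields O(~serve_notice).
Premise 1 is O(~serve_notice → ~sound_alarm); since O(~serve_notice), deontic closure gives O(~sound_alarm).
With premise 2, O(~sound_alarm → lower_boom), the K-axiom yields O(lower_boom).
Applying K to premise 8 (O(lower_boom → report_budget)) and O(lower_boom) yields O(report_budget).
So O(report_budget) holds — report_budget is obligatory. None of the other listed options is made obligatory by any chain of premises.

report_budget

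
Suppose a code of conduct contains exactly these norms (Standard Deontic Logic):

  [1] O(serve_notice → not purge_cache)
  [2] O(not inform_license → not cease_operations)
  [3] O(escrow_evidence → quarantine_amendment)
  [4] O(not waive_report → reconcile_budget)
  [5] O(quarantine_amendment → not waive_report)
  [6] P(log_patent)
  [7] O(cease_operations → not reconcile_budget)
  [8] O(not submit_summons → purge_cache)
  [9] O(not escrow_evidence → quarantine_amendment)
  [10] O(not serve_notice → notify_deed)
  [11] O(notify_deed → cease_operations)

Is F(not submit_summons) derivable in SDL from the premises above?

Yes

Premises 9 and 3 cover both cases: O(not escrow_evidence → quarantine_amendment) and O(escrow_evidence → quarantine_amendment). Since not escrow_evidence ∨ escrow_evidence is a tautology, O(quarantine_amendment) follows.
Premise 5 is O(quarantine_amendment → not waive_report); since O(quarantine_amendment), deontic closure gives O(not waive_report).
Premise 4 is O(not waive_report → reconcile_budget); since O(not waive_report), deontic closure gives O(reconcile_budget).
Premise 7 is O(cease_operations → not reconcile_budget); contrapositively O(reconcile_budget → not cease_operations). Since O(reconcile_budget) holds, K gives O(not cease_operations).
Premise 11 is O(notify_deed → cease_operations); contrapositively O(not cease_operations → not notify_deed). Since O(not cease_operations) holds, K gives O(not notify_deed).
Premise 10 is O(not serve_notice → notify_deed); contrapositively O(not notify_deed → serve_notice). Since O(not notify_deed) holds, K gives O(serve_notice).
With premise 1, O(serve_notice → not purge_cache), the K-axiom yields O(not purge_cache).
Premise 8 is O(not submit_summons → purge_cache); contrapositively O(not purge_cache → submit_summons). Since O(not purge_cache) holds, K gives O(submit_summons).
Premises 2, 6 do not contribute to this derivation.
So O(submit_summons) holds, i.e. F(not submit_summons). The claim follows.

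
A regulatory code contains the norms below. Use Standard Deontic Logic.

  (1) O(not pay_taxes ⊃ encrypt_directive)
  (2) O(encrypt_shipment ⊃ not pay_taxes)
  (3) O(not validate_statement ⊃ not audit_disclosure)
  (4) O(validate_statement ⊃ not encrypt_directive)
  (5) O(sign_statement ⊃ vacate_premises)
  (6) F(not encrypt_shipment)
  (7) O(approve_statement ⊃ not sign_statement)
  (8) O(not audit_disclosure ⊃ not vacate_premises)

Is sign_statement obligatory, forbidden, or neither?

Premise 6 is F(not encrypt_shipment), i.e. O(encrypt_shipment).
From O(encrypt_shipment) and premise 2, O(encrypt_shipment ⊃ not pay_taxes), we obtain O(not pay_taxes).
Applying K to premise 1 (O(not pay_taxes ⊃ encrypt_directive)) and O(not pay_taxes) yields O(encrypt_directive).
Premise 4, O(validate_statement ⊃ not encrypt_directive), contraposes to O(encrypt_directive ⊃ not validate_statement); with O(encrypt_directive) we get O(not validate_statement).
With premise 3, O(not validate_statement ⊃ not audit_disclosure), the K-axiom yields O(not audit_disclosure).
From O(not audit_disclosure) and premise 8, O(not audit_disclosure ⊃ not vacate_premises), we obtain O(not vacate_premises).
Premise 5 is O(sign_statement ⊃ vacate_premises); contrapositively O(not vacate_premises ⊃ not sign_statement). Since O(not vacate_premises) holds, K gives O(not sign_statement).
Premise 7 does not contribute to this derivation.
Thus O(not sign_statement), which is F(sign_statement): sign_statement is forbidden.

Forbidden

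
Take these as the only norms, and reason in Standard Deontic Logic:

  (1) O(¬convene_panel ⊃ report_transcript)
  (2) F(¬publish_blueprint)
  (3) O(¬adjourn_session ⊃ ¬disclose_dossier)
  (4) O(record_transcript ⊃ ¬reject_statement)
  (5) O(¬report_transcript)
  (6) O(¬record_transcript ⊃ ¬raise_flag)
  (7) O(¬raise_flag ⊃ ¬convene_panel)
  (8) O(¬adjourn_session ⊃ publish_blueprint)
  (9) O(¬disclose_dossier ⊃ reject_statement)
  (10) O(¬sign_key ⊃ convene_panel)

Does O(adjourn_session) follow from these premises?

Premise 5 gives O(¬report_transcript).
Premise 1, O(¬convene_panel ⊃ report_transcript), contraposes to O(¬report_transcript ⊃ convene_panel); with O(¬report_transcript) we get O(convene_panel).
Premise 7 is O(¬raise_flag ⊃ ¬convene_panel); contrapositively O(convene_panel ⊃ raise_flag). Since O(convene_panel) holds, K gives O(raise_flag).
The contrapositive of premise 6 (O(¬record_transcript ⊃ ¬raise_flag)) is O(raise_flag ⊃ record_transcript), and O(raise_flag) is already established, so O(record_transcript).
Applying K to premise 4 (O(record_transcript ⊃ ¬reject_statement)) and O(record_transcript) yields O(¬reject_statement).
Premise 9, O(¬disclose_dossier ⊃ reject_statement), contraposes to O(¬reject_statement ⊃ disclose_dossier); with O(¬reject_statement) we get O(disclose_dossier).
Premise 3, O(¬adjourn_session ⊃ ¬disclose_dossier), contraposes to O(disclose_dossier ⊃ adjourn_session); with O(disclose_dossier) we get O(adjourn_session).
Premises 2, 8, 10 do not contribute to this derivation.
So O(adjourn_session) follows.

Yes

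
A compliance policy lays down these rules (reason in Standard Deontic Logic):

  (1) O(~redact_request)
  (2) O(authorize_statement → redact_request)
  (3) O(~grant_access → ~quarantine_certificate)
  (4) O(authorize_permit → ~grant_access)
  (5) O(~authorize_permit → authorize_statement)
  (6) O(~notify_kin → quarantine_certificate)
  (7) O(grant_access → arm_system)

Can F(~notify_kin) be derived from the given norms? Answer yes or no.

Yes

Premise 1 gives O(~redact_request).
Premise 2, O(authorize_statement → redact_request), contraposes to O(~redact_request → ~authorize_statement); with O(~redact_request) we get O(~authorize_statement).
The contrapositive of premise 5 (O(~authorize_permit → authorize_statement)) is O(~authorize_statement → authorize_permit), and O(~authorize_statement) is already established, so O(authorize_permit).
Premise 4 is O(authorize_permit → ~grant_access); since O(authorize_permit), deontic closure gives O(~grant_access).
From O(~grant_access) and premise 3, O(~grant_access → ~quarantine_certificate), we obtain O(~quarantine_certificate).
Premise 6, O(~notify_kin → quarantine_certificate), contraposes to O(~quarantine_certificate → notify_kin); with O(~quarantine_certificate) we get O(notify_kin).
Premise 7 does not contribute to this derivation.
So O(notify_kin) holds, i.e. F(~notify_kin). The claim follows.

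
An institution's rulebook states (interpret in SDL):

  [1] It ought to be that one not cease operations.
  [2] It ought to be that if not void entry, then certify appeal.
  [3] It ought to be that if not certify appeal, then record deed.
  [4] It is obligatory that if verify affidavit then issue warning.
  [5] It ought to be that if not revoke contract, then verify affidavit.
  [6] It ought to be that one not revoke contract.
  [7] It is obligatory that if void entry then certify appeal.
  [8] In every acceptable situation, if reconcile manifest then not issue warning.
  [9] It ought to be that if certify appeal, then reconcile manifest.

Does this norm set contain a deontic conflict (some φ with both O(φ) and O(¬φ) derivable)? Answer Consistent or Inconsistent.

By case analysis on void_entry: premise 7 gives O(void_entry → certify_appeal) and premise 2 gives O(¬void_entry → certify_appeal), so O(certify_appeal) either way.
With premise 9, O(certify_appeal → reconcile_manifest), the K-axiom yields O(reconcile_manifest).
Premise 8 is O(reconcile_manifest → ¬issue_warning); since O(reconcile_manifest), deontic closure gives O(¬issue_warning).
Premise 4 is O(verify_affidavit → issue_warning); contrapositively O(¬issue_warning → ¬verify_affidavit). Since O(¬issue_warning) holds, K gives O(¬verify_affidavit).
The contrapositive of premise 5 (O(¬revoke_contract → verify_affidavit)) is O(¬verify_affidavit → revoke_contract), and O(¬verify_affidavit) is already established, so O(revoke_contract).
But premise 6 directly asserts O(¬revoke_contract).
We now have both O(revoke_contract) and O(¬revoke_contract) — revoke_contract is simultaneously obligatory and forbidden, violating the D-axiom.

Inconsistent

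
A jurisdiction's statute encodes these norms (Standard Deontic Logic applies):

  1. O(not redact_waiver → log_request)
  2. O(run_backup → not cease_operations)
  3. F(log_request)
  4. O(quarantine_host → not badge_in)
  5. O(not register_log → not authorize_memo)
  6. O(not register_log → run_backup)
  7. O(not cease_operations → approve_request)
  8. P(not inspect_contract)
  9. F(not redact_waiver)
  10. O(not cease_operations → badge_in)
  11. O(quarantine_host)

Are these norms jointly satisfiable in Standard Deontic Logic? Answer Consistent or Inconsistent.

Consistent

Premise 1 is O(not redact_waiver → log_request), but O(not redact_waiver) is not derivable from the premises, so it does not yield O(log_request).
So O(log_request) is not derivable, and the apparent clash with O(not log_request) does not arise.
A world satisfying every obligation exists (e.g. approve_request=false, authorize_memo=false, badge_in=false, cease_operations=true, inspect_contract=false, log_request=false, quarantine_host=true, redact_waiver=true, register_log=true, run_backup=false); no atom is both obligatory and forbidden, so the set is consistent.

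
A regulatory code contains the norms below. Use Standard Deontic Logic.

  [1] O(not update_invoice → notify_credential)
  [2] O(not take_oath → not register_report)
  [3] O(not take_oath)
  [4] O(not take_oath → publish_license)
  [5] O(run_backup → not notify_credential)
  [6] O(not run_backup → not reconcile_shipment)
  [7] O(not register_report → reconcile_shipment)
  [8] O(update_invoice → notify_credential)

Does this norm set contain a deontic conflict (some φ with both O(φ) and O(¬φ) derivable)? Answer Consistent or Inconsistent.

By case analysis on not update_invoice: premise 1 gives O(not update_invoice → notify_credential) and premise 8 gives O(update_invoice → notify_credential), so O(notify_credential) either way.
Premise 5, O(run_backup → not notify_credential), contraposes to O(notify_credential → not run_backup); with O(notify_credential) we get O(not run_backup).
Premise 6 is O(not run_backup → not reconcile_shipment); since O(not run_backup), deontic closure gives O(not reconcile_shipment).
Premise 7, O(not register_report → reconcile_shipment), contraposes to O(not reconcile_shipment → register_report); with O(not reconcile_shipment) we get O(register_report).
The contrapositive of premise 2 (O(not take_oath → not register_report)) is O(register_report → take_oath), and O(register_report) is already established, so O(take_oath).
Yet premise 3 states O(not take_oath).
We now have both O(take_oath) and O(not take_oath) — take_oath is simultaneously obligatory and forbidden, violating the D-axiom.

Inconsistent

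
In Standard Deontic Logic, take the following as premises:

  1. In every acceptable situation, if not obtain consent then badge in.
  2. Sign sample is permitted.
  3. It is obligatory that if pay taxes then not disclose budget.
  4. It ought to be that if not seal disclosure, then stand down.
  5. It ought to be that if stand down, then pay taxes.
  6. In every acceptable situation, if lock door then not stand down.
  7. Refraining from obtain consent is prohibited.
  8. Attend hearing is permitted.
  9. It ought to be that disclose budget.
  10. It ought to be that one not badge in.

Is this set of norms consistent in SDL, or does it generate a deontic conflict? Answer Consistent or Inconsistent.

Consistent

Premise 1 is O(¬obtain_consent → badge_in), but O(¬obtain_consent) is not derivable from the premises, so it does not yield O(badge_in).
So O(badge_in) is not derivable, and the apparent clash with O(¬badge_in) does not arise.
A world satisfying every obligation exists (e.g. attend_hearing=false, badge_in=false, disclose_budget=true, lock_door=false, obtain_consent=true, pay_taxes=false, seal_disclosure=true, sign_sample=false, stand_down=false); no atom is both obligatory and forbidden, so the set is consistent.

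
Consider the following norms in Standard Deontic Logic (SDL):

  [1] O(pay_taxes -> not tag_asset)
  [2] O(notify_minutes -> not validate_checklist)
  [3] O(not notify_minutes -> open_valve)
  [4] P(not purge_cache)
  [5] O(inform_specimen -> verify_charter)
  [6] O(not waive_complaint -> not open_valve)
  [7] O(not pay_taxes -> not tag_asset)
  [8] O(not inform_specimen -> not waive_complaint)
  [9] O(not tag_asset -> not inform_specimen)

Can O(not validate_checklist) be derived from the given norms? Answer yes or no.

Yes

Premises 1 and 7 are O(pay_taxes -> not tag_asset) and O(not pay_taxes -> not tag_asset); every ideal world satisfies pay_taxes or not pay_taxes, so in either case not tag_asset holds — hence O(not tag_asset).
Applying K to premise 9 (O(not tag_asset -> not inform_specimen)) and O(not tag_asset) yields O(not inform_specimen).
Premise 8 is O(not inform_specimen -> not waive_complaint); since O(not inform_specimen), deontic closure gives O(not waive_complaint).
Applying K to premise 6 (O(not waive_complaint -> not open_valve)) and O(not waive_complaint) yields O(not open_valve).
The contrapositive of premise 3 (O(not notify_minutes -> open_valve)) is O(not open_valve -> notify_minutes), and O(not open_valve) is already established, so O(notify_minutes).
From O(notify_minutes) and premise 2, O(notify_minutes -> not validate_checklist), we obtain O(not validate_checklist).
Premises 4, 5 do not contribute to this derivation.
So O(not validate_checklist) follows.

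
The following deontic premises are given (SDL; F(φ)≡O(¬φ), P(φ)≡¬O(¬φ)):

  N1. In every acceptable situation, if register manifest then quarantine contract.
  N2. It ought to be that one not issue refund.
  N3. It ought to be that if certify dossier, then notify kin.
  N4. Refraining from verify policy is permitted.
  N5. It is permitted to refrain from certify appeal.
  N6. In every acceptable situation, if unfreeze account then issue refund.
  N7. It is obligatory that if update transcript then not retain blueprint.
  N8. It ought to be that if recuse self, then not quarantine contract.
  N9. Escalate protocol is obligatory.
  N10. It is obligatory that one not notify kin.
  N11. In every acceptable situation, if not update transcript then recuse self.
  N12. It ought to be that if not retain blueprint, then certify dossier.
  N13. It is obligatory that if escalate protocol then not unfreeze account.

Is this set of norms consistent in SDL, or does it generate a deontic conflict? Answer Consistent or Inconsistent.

Premise 6 is O(unfreeze_account → issue_refund), but O(unfreeze_account) is not derivable from the premises, so it does not yield O(issue_refund).
So O(issue_refund) is not derivable, and the apparent clash with O(¬issue_refund) does not arise.
A world satisfying every obligation exists (e.g. certify_appeal=false, certify_dossier=false, escalate_protocol=true, issue_refund=false, notify_kin=false, quarantine_contract=false, recuse_self=true, register_manifest=false, retain_blueprint=true, unfreeze_account=false, update_transcript=false, verify_policy=false); no atom is both obligatory and forbidden, so the set is consistent.

Consistent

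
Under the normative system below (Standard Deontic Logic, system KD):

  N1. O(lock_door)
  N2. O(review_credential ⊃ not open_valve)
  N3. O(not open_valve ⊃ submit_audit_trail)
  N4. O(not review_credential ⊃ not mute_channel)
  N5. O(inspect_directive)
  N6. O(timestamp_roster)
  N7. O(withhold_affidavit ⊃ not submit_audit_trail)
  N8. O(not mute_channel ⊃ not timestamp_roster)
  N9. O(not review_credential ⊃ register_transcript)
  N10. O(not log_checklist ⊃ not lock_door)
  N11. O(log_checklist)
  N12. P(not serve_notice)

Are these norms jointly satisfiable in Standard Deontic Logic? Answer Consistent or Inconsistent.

Consistent

Premise 10 is O(not log_checklist ⊃ not lock_door), but O(not log_checklist) is not derivable from the premises, so it does not yield O(not lock_door).
So O(not lock_door) is not derivable, and the apparent clash with O(lock_door) does not arise.
A world satisfying every obligation exists (e.g. inspect_directive=true, lock_door=true, log_checklist=true, mute_channel=true, open_valve=false, register_transcript=false, review_credential=true, serve_notice=false, submit_audit_trail=true, timestamp_roster=true, withhold_affidavit=false); no atom is both obligatory and forbidden, so the set is consistent.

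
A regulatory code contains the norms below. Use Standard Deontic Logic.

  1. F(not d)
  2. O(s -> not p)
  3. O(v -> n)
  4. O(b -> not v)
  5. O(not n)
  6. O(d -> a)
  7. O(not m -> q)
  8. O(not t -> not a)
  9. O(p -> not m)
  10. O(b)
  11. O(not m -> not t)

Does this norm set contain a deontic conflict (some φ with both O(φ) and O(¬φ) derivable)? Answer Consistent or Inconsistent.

Premise 3 is O(v -> n), but O(v) is not derivable from the premises, so it does not yield O(n).
So O(n) is not derivable, and the apparent clash with O(not n) does not arise.
A world satisfying every obligation exists (e.g. a=true, b=true, d=true, m=true, n=false, p=false, q=false, s=false, t=true, v=false); no atom is both obligatory and forbidden, so the set is consistent.

Consistent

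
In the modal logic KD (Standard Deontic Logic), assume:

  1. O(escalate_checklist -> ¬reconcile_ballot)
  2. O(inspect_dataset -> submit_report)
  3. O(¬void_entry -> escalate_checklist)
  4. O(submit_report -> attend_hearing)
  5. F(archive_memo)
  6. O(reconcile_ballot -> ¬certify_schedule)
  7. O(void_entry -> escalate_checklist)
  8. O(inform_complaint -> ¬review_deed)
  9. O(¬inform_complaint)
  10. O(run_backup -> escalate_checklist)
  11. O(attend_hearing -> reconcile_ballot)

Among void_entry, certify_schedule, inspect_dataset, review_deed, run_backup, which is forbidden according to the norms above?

inspect_dataset

By case analysis on void_entry: premise 7 gives O(void_entry -> escalate_checklist) and premise 3 gives O(¬void_entry -> escalate_checklist), so O(escalate_checklist) either way.
With premise 1, O(escalate_checklist -> ¬reconcile_ballot), the K-axiom yields O(¬reconcile_ballot).
The contrapositive of premise 11 (O(attend_hearing -> reconcile_ballot)) is O(¬reconcile_ballot -> ¬attend_hearing), and O(¬reconcile_ballot) is already established, so O(¬attend_hearing).
The contrapositive of premise 4 (O(submit_report -> attend_hearing)) is O(¬attend_hearing -> ¬submit_report), and O(¬attend_hearing) is already established, so O(¬submit_report).
Premise 2, O(inspect_dataset -> submit_report), contraposes to O(¬submit_report -> ¬inspect_dataset); with O(¬submit_report) we get O(¬inspect_dataset).
So O(¬inspect_dataset) holds, i.e. inspect_dataset is forbidden. None of the other listed options is forbidden under the premises.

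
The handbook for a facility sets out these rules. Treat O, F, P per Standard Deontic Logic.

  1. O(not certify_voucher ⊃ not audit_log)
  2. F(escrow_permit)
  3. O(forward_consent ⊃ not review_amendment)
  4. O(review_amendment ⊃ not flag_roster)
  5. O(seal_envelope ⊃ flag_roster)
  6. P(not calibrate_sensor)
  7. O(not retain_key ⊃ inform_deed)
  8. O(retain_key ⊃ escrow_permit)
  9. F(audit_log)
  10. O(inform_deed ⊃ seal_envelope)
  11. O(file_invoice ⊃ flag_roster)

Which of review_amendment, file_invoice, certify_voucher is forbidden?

review_amendment

Premise 2, F(escrow_permit), is equivalent to O(not escrow_permit).
Premise 8, O(retain_key ⊃ escrow_permit), contraposes to O(not escrow_permit ⊃ not retain_key); with O(not escrow_permit) we get O(not retain_key).
With premise 7, O(not retain_key ⊃ inform_deed), the K-axiom yields O(inform_deed).
Applying K to premise 10 (O(inform_deed ⊃ seal_envelope)) and O(inform_deed) yields O(seal_envelope).
Premise 5 is O(seal_envelope ⊃ flag_roster); since O(seal_envelope), deontic closure gives O(flag_roster).
The contrapositive of premise 4 (O(review_amendment ⊃ not flag_roster)) is O(flag_roster ⊃ not review_amendment), and O(flag_roster) is already established, so O(not review_amendment).
So O(not review_amendment) holds, i.e. review_amendment is forbidden. None of the other listed options is forbidden under the premises.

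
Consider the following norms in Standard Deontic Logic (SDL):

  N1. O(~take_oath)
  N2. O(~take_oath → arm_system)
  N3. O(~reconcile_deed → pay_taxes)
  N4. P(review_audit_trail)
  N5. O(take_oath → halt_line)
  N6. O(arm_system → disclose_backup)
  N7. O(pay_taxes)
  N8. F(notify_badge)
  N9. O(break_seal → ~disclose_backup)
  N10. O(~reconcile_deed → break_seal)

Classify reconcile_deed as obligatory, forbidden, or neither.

From premise 1 we have O(~take_oath).
With premise 2, O(~take_oath → arm_system), the K-axiom yields O(arm_system).
From O(arm_system) and premise 6, O(arm_system → disclose_backup), we obtain O(disclose_backup).
The contrapositive of premise 9 (O(break_seal → ~disclose_backup)) is O(disclose_backup → ~break_seal), and O(disclose_backup) is already established, so O(~break_seal).
The contrapositive of premise 10 (O(~reconcile_deed → break_seal)) is O(~break_seal → reconcile_deed), and O(~break_seal) is already established, so O(reconcile_deed).
Premises 3, 4, 5, 7, 8 do not contribute to this derivation.
Hence reconcile_deed is obligatory.

Obligatory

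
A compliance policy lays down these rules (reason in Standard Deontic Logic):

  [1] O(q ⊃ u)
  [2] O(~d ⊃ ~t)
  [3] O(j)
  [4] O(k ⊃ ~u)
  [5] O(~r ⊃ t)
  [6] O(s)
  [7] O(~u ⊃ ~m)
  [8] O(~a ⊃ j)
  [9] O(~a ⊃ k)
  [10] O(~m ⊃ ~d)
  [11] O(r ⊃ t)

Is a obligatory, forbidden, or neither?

By case analysis on r: premise 11 gives O(r ⊃ t) and premise 5 gives O(~r ⊃ t), so O(t) either way.
The contrapositive of premise 2 (O(~d ⊃ ~t)) is O(t ⊃ d), and O(t) is already established, so O(d).
The contrapositive of premise 10 (O(~m ⊃ ~d)) is O(d ⊃ m), and O(d) is already established, so O(m).
The contrapositive of premise 7 (O(~u ⊃ ~m)) is O(m ⊃ u), and O(m) is already established, so O(u).
The contrapositive of premise 4 (O(k ⊃ ~u)) is O(u ⊃ ~k), and O(u) is already established, so O(~k).
Premise 9 is O(~a ⊃ k); contrapositively O(~k ⊃ a). Since O(~k) holds, K gives O(a).
Premises 1, 3, 6, 8 do not contribute to this derivation.
Hence a is obligatory.

Obligatory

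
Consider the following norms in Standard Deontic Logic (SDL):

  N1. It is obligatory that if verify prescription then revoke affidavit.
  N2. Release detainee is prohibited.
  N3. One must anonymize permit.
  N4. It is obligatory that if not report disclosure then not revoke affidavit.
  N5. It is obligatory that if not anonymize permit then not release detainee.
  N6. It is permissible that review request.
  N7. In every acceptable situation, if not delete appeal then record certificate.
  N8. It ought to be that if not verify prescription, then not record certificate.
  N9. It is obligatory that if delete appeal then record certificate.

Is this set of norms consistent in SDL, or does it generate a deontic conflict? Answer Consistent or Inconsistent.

Premise 5 is O(¬anonymize_permit → ¬release_detainee); even if O(¬release_detainee) held, inferring O(¬anonymize_permit) would be affirming the consequent — invalid.
So O(¬anonymize_permit) is not derivable, and the apparent clash with O(anonymize_permit) does not arise.
A world satisfying every obligation exists (e.g. anonymize_permit=true, delete_appeal=false, record_certificate=true, release_detainee=false, report_disclosure=true, review_request=false, revoke_affidavit=true, verify_prescription=true); no atom is both obligatory and forbidden, so the set is consistent.

Consistent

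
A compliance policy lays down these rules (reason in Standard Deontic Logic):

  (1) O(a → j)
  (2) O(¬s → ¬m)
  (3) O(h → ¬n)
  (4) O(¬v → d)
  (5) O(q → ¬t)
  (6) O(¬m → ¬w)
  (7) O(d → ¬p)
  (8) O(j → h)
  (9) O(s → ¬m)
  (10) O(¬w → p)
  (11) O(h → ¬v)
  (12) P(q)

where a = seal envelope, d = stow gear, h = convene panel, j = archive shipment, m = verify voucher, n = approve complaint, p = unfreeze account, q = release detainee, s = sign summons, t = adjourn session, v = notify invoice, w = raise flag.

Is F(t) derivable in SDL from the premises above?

No

Premise 5 is O(q → ¬t), but O(q) is not derivable from the premises (the permission P(q) asserts only ¬O(¬q), not O(q)), so it does not yield O(¬t).
No other premise forces O(¬t). An ideal world satisfying every premise can still have t true, so F(t) is not derivable.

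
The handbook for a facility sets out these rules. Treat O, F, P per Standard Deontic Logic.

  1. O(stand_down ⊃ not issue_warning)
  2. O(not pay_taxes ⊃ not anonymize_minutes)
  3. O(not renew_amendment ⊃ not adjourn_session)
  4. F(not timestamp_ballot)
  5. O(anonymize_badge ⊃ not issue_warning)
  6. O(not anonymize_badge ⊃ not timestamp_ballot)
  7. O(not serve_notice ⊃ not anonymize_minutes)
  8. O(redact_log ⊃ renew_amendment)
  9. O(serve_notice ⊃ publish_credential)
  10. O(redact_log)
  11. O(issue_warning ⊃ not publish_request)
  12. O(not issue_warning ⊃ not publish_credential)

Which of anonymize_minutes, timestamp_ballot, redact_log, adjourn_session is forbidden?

anonymize_minutes

Premise 4, F(not timestamp_ballot), is equivalent to O(timestamp_ballot).
The contrapositive of premise 6 (O(not anonymize_badge ⊃ not timestamp_ballot)) is O(timestamp_ballot ⊃ anonymize_badge), and O(timestamp_ballot) is already established, so O(anonymize_badge).
From O(anonymize_badge) and premise 5, O(anonymize_badge ⊃ not issue_warning), we obtain O(not issue_warning).
From O(not issue_warning) and premise 12, O(not issue_warning ⊃ not publish_credential), we obtain O(not publish_credential).
Premise 9, O(serve_notice ⊃ publish_credential), contraposes to O(not publish_credential ⊃ not serve_notice); with O(not publish_credential) we get O(not serve_notice).
Applying K to premise 7 (O(not serve_notice ⊃ not anonymize_minutes)) and O(not serve_notice) yields O(not anonymize_minutes).
So O(not anonymize_minutes) holds, i.e. anonymize_minutes is forbidden. None of the other listed options is forbidden under the premises.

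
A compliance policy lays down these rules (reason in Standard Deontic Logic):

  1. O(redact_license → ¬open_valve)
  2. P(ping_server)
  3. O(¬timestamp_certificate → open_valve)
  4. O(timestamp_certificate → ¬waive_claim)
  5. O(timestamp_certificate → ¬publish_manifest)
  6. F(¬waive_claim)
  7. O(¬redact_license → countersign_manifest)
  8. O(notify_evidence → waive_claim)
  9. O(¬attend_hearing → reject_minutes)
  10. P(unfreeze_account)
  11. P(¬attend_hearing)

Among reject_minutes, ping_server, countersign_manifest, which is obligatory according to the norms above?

F(¬waive_claim) at premise 6 means O(waive_claim).
Premise 4 is O(timestamp_certificate → ¬waive_claim); contrapositively O(waive_claim → ¬timestamp_certificate). Since O(waive_claim) holds, K gives O(¬timestamp_certificate).
From O(¬timestamp_certificate) and premise 3, O(¬timestamp_certificate → open_valve), we obtain O(open_valve).
Premise 1, O(redact_license → ¬open_valve), contraposes to O(open_valve → ¬redact_license); with O(open_valve) we get O(¬redact_license).
Applying K to premise 7 (O(¬redact_license → countersign_manifest)) and O(¬redact_license) yields O(countersign_manifest).
So O(countersign_manifest) holds — countersign_manifest is obligatory. None of the other listed options is made obligatory by any chain of premises.

countersign_manifest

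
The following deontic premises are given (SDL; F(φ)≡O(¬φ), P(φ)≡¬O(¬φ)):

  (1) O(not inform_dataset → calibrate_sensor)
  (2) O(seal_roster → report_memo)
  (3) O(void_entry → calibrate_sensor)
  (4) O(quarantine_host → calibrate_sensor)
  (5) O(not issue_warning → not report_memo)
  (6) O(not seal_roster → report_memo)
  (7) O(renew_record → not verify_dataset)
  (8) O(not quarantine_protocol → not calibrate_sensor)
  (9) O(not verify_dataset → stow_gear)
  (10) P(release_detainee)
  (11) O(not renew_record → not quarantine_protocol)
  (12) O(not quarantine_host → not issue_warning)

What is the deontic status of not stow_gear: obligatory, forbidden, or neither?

Forbidden

Premises 6 and 2 are O(not seal_roster → report_memo) and O(seal_roster → report_memo); every ideal world satisfies not seal_roster or seal_roster, so in either case report_memo holds — hence O(report_memo).
Premise 5, O(not issue_warning → not report_memo), contraposes to O(report_memo → issue_warning); with O(report_memo) we get O(issue_warning).
Premise 12, O(not quarantine_host → not issue_warning), contraposes to O(issue_warning → quarantine_host); with O(issue_warning) we get O(quarantine_host).
With premise 4, O(quarantine_host → calibrate_sensor), the K-axiom yields O(calibrate_sensor).
The contrapositive of premise 8 (O(not quarantine_protocol → not calibrate_sensor)) is O(calibrate_sensor → quarantine_protocol), and O(calibrate_sensor) is already established, so O(quarantine_protocol).
Premise 11, O(not renew_record → not quarantine_protocol), contraposes to O(quarantine_protocol → renew_record); with O(quarantine_protocol) we get O(renew_record).
With premise 7, O(renew_record → not verify_dataset), the K-axiom yields O(not verify_dataset).
With premise 9, O(not verify_dataset → stow_gear), the K-axiom yields O(stow_gear).
Premises 1, 3, 10 do not contribute to this derivation.
Thus O(stow_gear), which is F(not stow_gear): not stow_gear is forbidden.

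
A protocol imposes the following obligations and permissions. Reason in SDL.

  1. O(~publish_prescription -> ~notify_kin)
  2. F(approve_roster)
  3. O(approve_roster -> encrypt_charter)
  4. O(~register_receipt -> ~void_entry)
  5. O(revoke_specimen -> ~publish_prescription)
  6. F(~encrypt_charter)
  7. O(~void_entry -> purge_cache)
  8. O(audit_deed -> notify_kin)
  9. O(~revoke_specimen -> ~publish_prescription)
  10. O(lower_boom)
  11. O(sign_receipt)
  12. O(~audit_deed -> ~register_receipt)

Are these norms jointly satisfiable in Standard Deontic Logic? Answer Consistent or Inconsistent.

Consistent

Premise 3 is O(approve_roster -> encrypt_charter); even if O(encrypt_charter) held, inferring O(approve_roster) would be affirming the consequent — invalid.
So O(approve_roster) is not derivable, and the apparent clash with O(~approve_roster) does not arise.
A world satisfying every obligation exists (e.g. approve_roster=false, audit_deed=false, encrypt_charter=true, lower_boom=true, notify_kin=false, publish_prescription=false, purge_cache=true, register_receipt=false, revoke_specimen=false, sign_receipt=true, void_entry=false); no atom is both obligatory and forbidden, so the set is consistent.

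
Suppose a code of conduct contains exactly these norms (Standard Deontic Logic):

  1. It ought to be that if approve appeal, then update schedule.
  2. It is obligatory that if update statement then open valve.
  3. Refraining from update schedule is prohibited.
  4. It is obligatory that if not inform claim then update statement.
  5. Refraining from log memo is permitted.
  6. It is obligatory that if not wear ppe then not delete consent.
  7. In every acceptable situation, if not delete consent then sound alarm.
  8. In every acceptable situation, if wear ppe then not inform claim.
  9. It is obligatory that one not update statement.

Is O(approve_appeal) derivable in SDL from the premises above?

Premise 1 is O(approve_appeal → update_schedule); even if O(update_schedule) held, inferring O(approve_appeal) would be affirming the consequent — invalid.
No other premise forces O(approve_appeal). An ideal world satisfying every premise can still have approve_appeal false, so O(approve_appeal) is not derivable.

No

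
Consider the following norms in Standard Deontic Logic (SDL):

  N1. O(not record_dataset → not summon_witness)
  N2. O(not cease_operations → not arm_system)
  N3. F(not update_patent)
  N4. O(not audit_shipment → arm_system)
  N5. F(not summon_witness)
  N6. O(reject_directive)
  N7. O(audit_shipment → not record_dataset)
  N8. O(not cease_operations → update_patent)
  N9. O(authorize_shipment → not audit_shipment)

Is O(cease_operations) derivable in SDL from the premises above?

Premise 5, F(not summon_witness), is equivalent to O(summon_witness).
Premise 1, O(not record_dataset → not summon_witness), contraposes to O(summon_witness → record_dataset); with O(summon_witness) we get O(record_dataset).
Premise 7 is O(audit_shipment → not record_dataset); contrapositively O(record_dataset → not audit_shipment). Since O(record_dataset) holds, K gives O(not audit_shipment).
From O(not audit_shipment) and premise 4, O(not audit_shipment → arm_system), we obtain O(arm_system).
The contrapositive of premise 2 (O(not cease_operations → not arm_system)) is O(arm_system → cease_operations), and O(arm_system) is already established, so O(cease_operations).
Premises 3, 6, 8, 9 do not contribute to this derivation.
So O(cease_operations) follows.

Yes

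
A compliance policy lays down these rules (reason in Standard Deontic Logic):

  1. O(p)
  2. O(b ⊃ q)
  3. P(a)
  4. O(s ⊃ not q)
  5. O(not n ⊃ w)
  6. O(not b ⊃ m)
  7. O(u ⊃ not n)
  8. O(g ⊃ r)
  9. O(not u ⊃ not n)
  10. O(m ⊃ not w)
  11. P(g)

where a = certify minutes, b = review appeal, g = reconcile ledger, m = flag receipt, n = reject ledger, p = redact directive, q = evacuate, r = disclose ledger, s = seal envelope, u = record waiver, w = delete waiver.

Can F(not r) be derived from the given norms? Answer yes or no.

No

Premise 8 is O(g ⊃ r), but O(g) is not derivable from the premises (the permission P(g) asserts only not O(not g), not O(g)), so it does not yield O(r).
No other premise forces O(r). An ideal world satisfying every premise can still have not r true, so F(not r) is not derivable.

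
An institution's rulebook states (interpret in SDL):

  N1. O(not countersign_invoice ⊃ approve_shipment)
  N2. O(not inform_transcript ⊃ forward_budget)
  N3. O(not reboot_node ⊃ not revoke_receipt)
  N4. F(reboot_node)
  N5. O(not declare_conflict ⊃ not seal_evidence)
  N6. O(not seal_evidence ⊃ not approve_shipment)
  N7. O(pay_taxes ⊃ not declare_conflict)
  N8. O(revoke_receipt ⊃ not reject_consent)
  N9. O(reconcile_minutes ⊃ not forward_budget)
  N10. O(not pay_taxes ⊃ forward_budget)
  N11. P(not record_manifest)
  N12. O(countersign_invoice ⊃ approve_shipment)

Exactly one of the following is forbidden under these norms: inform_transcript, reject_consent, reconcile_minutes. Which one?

By case analysis on not countersign_invoice: premise 1 gives O(not countersign_invoice ⊃ approve_shipment) and premise 12 gives O(countersign_invoice ⊃ approve_shipment), so O(approve_shipment) either way.
Premise 6 is O(not seal_evidence ⊃ not approve_shipment); contrapositively O(approve_shipment ⊃ seal_evidence). Since O(approve_shipment) holds, K gives O(seal_evidence).
The contrapositive of premise 5 (O(not declare_conflict ⊃ not seal_evidence)) is O(seal_evidence ⊃ declare_conflict), and O(seal_evidence) is already established, so O(declare_conflict).
Premise 7, O(pay_taxes ⊃ not declare_conflict), contraposes to O(declare_conflict ⊃ not pay_taxes); with O(declare_conflict) we get O(not pay_taxes).
From O(not pay_taxes) and premise 10, O(not pay_taxes ⊃ forward_budget), we obtain O(forward_budget).
Premise 9 is O(reconcile_minutes ⊃ not forward_budget); contrapositively O(forward_budget ⊃ not reconcile_minutes). Since O(forward_budget) holds, K gives O(not reconcile_minutes).
So O(not reconcile_minutes) holds, i.e. reconcile_minutes is forbidden. None of the other listed options is forbidden under the premises.

reconcile_minutes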